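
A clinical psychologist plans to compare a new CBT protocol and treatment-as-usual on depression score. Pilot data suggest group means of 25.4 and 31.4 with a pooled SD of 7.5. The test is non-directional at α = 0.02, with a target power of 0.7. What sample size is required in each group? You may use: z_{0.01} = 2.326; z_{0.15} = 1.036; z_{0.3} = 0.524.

Cohen's d = |M₁ − M₂| / SD_pooled = |25.4 − 31.4| / 7.5 = 6.0 / 7.5 = 0.800.
For two independent groups with equal n: n = 2·((z_{α/2} + z_β) / d)².
z_{α/2} + z_β = 2.326 + 0.524 = 2.850.
n = 2 × (2.850 / 0.800)² = 2 × 3.562² = 2 × 12.69 = 25.4.
Round up to the next whole participant.

n = 26 per group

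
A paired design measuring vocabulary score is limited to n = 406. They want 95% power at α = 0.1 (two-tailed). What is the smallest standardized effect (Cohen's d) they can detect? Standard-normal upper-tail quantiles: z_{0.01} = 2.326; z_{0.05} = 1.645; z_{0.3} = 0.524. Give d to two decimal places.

d_min ≈ 0.16

For a single sample (or paired design) of n = 406: d_min = (z_{α/2} + z_β)/√n.
z-sum = 1.645 + 1.645 = 3.290.
d_min = 3.290 / √406 = 3.290 / 20.149 = 0.163.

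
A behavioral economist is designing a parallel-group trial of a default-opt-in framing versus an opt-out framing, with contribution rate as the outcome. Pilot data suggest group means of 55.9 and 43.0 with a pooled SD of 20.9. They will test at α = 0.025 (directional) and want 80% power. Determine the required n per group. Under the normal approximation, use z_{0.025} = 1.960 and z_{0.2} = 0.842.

Cohen's d = |M₁ − M₂| / SD_pooled = |55.9 − 43.0| / 20.9 = 12.9 / 20.9 = 0.617.
For two independent groups with equal n: n = 2·((z_{α} + z_β) / d)².
z_{α} + z_β = 1.960 + 0.842 = 2.802.
n = 2 × (2.802 / 0.617)² = 2 × 4.541² = 2 × 20.62 = 41.2.
Round up to the next whole participant.

n = 42 per group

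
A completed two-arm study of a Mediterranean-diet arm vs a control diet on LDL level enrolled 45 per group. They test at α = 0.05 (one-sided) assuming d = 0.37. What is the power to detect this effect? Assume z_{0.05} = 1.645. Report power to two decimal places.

power ≈ 0.54

For two equal groups, power = Φ(d·√(n/2) − z_{α}).
d·√(n/2) = 0.37 × √(45/2) = 0.37 × 4.743 = 1.755.
z_β = 1.755 − 1.645 = 0.110.
Power = Φ(0.110) = 0.544.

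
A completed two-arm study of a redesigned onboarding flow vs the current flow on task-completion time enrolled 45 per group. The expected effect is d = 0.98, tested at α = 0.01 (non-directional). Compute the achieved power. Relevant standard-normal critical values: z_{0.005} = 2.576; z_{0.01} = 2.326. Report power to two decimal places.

For two equal groups, power = Φ(d·√(n/2) − z_{α/2}).
d·√(n/2) = 0.98 × √(45/2) = 0.98 × 4.743 = 4.649.
z_β = 4.649 − 2.576 = 2.073.
Power = Φ(2.073) = 0.981.

power ≈ 0.98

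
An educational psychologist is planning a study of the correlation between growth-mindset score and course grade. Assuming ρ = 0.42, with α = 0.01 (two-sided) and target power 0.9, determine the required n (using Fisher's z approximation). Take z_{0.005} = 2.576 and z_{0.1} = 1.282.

Fisher's z: C = ½·ln((1+r)/(1−r)) = ½·ln(2.4483) = 0.4477.
n = ((z_{α/2} + z_β)/C)² + 3.
(2.576 + 1.282) / 0.4477 = 3.858 / 0.4477 = 8.617.
n = 8.617² + 3 = 74.26 + 3 = 77.3.
Round up.

n = 78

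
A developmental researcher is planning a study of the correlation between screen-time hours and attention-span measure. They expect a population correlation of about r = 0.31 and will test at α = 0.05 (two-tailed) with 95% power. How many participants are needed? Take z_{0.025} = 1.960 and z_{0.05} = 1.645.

n = 130

Fisher's z: C = ½·ln((1+r)/(1−r)) = ½·ln(1.8986) = 0.3205.
n = ((z_{α/2} + z_β)/C)² + 3.
(1.960 + 1.645) / 0.3205 = 3.605 / 0.3205 = 11.248.
n = 11.248² + 3 = 126.52 + 3 = 129.5.
Round up.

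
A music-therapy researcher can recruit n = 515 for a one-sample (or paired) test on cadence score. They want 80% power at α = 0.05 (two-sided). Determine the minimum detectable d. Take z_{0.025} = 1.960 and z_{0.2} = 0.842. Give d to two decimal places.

d_min ≈ 0.12

For a single sample (or paired design) of n = 515: d_min = (z_{α/2} + z_β)/√n.
z-sum = 1.960 + 0.842 = 2.802.
d_min = 2.802 / √515 = 2.802 / 22.694 = 0.123.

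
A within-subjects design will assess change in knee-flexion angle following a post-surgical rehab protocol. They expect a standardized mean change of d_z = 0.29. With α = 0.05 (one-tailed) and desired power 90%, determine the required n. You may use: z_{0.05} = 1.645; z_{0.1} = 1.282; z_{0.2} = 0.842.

n = 102 pairs

For a paired (one-sample on differences) test: n = ((z_{α} + z_β) / d)².
z_{α} + z_β = 1.645 + 1.282 = 2.927.
n = (2.927 / 0.29)² = 10.093² = 101.87.
Round up.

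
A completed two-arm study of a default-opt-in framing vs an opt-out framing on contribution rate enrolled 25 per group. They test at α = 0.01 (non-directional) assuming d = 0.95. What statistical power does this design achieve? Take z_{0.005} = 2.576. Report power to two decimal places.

For two equal groups, power = Φ(d·√(n/2) − z_{α/2}).
d·√(n/2) = 0.95 × √(25/2) = 0.95 × 3.536 = 3.359.
z_β = 3.359 − 2.576 = 0.783.
Power = Φ(0.783) = 0.783.

power ≈ 0.78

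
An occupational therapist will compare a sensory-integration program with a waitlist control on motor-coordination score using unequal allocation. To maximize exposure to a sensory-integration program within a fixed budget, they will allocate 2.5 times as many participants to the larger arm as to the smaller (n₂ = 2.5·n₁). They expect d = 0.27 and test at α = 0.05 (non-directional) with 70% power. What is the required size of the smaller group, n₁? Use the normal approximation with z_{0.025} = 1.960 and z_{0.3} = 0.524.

n₁ = 119

With allocation ratio k = n₂/n₁ = 2.5, Var(x̄₁−x̄₂) = σ²(1/n₁ + 1/(k·n₁)) = σ²·(k+1)/(k·n₁).
So n₁ = (1 + 1/k)·((z_{α/2} + z_β)/d)² = 1.400 × (2.484/0.27)².
n₁ = 1.400 × 84.64 = 118.5.
Round up: n₁ = 119, giving n₂ = ⌈2.5 × 119⌉ = ⌈297.5⌉ = 298.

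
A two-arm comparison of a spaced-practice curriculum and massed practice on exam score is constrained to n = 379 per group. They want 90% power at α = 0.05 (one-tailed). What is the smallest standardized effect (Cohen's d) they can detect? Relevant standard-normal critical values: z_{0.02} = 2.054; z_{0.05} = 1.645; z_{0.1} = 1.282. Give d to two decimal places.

For two independent groups of n = 379 each: d_min = (z_{α} + z_β)·√(2/n).
z-sum = 1.645 + 1.282 = 2.927.
d_min = 2.927 × √(2/379) = 2.927 × 0.0726 = 0.213.

d_min ≈ 0.21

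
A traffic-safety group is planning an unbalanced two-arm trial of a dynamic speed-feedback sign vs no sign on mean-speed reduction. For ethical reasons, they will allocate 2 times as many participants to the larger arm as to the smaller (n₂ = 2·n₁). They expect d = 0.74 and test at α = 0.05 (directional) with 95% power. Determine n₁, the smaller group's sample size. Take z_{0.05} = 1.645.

n₁ = 30

With allocation ratio k = n₂/n₁ = 2, Var(x̄₁−x̄₂) = σ²(1/n₁ + 1/(k·n₁)) = σ²·(k+1)/(k·n₁).
So n₁ = (1 + 1/k)·((z_{α} + z_β)/d)² = 1.500 × (3.290/0.74)².
n₁ = 1.500 × 19.77 = 29.6.
Round up: n₁ = 30, giving n₂ = 2 × 30 = 60.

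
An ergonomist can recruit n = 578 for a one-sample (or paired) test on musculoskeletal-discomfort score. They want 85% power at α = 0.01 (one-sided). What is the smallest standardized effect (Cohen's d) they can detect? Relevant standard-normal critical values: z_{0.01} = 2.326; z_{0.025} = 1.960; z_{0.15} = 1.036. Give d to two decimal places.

For a single sample (or paired design) of n = 578: d_min = (z_{α} + z_β)/√n.
z-sum = 2.326 + 1.036 = 3.362.
d_min = 3.362 / √578 = 3.362 / 24.042 = 0.140.

d_min ≈ 0.14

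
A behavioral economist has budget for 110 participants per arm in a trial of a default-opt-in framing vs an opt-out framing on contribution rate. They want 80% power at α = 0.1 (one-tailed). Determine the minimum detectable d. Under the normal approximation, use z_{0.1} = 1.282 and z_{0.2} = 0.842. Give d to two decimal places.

For two independent groups of n = 110 each: d_min = (z_{α} + z_β)·√(2/n).
z-sum = 1.282 + 0.842 = 2.124.
d_min = 2.124 × √(2/110) = 2.124 × 0.1348 = 0.286.

d_min ≈ 0.29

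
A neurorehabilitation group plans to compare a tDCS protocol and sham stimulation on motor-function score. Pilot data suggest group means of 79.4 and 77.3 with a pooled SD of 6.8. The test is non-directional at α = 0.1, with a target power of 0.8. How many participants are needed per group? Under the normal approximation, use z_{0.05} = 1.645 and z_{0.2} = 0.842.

Cohen's d = |M₁ − M₂| / SD_pooled = |79.4 − 77.3| / 6.8 = 2.1 / 6.8 = 0.309.
For two independent groups with equal n: n = 2·((z_{α/2} + z_β) / d)².
z_{α/2} + z_β = 1.645 + 0.842 = 2.487.
n = 2 × (2.487 / 0.309)² = 2 × 8.049² = 2 × 64.78 = 129.6.
Round up to the next whole participant.

n = 130 per group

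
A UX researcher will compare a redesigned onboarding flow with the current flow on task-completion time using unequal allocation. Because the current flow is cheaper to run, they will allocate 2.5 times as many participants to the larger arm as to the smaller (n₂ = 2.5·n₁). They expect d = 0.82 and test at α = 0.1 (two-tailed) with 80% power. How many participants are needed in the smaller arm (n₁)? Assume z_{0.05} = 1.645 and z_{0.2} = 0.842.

With allocation ratio k = n₂/n₁ = 2.5, Var(x̄₁−x̄₂) = σ²(1/n₁ + 1/(k·n₁)) = σ²·(k+1)/(k·n₁).
So n₁ = (1 + 1/k)·((z_{α/2} + z_β)/d)² = 1.400 × (2.487/0.82)².
n₁ = 1.400 × 9.20 = 12.9.
Round up: n₁ = 13, giving n₂ = ⌈2.5 × 13⌉ = ⌈32.5⌉ = 33.

n₁ = 13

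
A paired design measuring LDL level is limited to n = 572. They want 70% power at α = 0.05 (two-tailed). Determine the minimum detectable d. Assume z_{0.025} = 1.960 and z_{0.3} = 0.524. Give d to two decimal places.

For a single sample (or paired design) of n = 572: d_min = (z_{α/2} + z_β)/√n.
z-sum = 1.960 + 0.524 = 2.484.
d_min = 2.484 / √572 = 2.484 / 23.917 = 0.104.

d_min ≈ 0.10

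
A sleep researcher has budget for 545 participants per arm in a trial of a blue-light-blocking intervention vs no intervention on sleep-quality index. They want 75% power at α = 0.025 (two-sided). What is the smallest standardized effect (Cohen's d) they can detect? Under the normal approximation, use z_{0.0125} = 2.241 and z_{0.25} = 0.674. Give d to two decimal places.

For two independent groups of n = 545 each: d_min = (z_{α/2} + z_β)·√(2/n).
z-sum = 2.241 + 0.674 = 2.915.
d_min = 2.915 × √(2/545) = 2.915 × 0.0606 = 0.177.

d_min ≈ 0.18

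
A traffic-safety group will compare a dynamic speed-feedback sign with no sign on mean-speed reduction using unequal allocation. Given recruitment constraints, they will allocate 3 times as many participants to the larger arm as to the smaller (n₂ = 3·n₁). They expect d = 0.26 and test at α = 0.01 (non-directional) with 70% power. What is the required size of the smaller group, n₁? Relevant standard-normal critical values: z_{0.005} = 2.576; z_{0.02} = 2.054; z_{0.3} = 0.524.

With allocation ratio k = n₂/n₁ = 3, Var(x̄₁−x̄₂) = σ²(1/n₁ + 1/(k·n₁)) = σ²·(k+1)/(k·n₁).
So n₁ = (1 + 1/k)·((z_{α/2} + z_β)/d)² = 1.333 × (3.100/0.26)².
n₁ = 1.333 × 142.16 = 189.5.
Round up: n₁ = 190, giving n₂ = 3 × 190 = 570.

n₁ = 190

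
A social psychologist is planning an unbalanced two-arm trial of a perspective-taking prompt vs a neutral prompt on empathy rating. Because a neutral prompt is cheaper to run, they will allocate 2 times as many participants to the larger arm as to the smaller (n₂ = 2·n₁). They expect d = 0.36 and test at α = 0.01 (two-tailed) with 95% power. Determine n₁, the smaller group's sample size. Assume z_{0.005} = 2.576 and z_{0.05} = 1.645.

n₁ = 207

With allocation ratio k = n₂/n₁ = 2, Var(x̄₁−x̄₂) = σ²(1/n₁ + 1/(k·n₁)) = σ²·(k+1)/(k·n₁).
So n₁ = (1 + 1/k)·((z_{α/2} + z_β)/d)² = 1.500 × (4.221/0.36)².
n₁ = 1.500 × 137.48 = 206.2.
Round up: n₁ = 207, giving n₂ = 2 × 207 = 414.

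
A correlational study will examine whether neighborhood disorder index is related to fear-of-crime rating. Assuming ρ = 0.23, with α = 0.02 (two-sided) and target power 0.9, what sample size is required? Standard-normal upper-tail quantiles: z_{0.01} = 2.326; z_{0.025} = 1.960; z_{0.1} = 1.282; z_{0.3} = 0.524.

n = 241

Fisher's z: C = ½·ln((1+r)/(1−r)) = ½·ln(1.5974) = 0.2342.
n = ((z_{α/2} + z_β)/C)² + 3.
(2.326 + 1.282) / 0.2342 = 3.608 / 0.2342 = 15.406.
n = 15.406² + 3 = 237.33 + 3 = 240.3.
Round up.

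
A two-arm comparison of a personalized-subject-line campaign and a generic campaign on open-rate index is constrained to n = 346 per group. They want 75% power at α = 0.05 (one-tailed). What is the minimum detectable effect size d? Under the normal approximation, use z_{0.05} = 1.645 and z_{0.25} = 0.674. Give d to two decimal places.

For two independent groups of n = 346 each: d_min = (z_{α} + z_β)·√(2/n).
z-sum = 1.645 + 0.674 = 2.319.
d_min = 2.319 × √(2/346) = 2.319 × 0.0760 = 0.176.

d_min ≈ 0.18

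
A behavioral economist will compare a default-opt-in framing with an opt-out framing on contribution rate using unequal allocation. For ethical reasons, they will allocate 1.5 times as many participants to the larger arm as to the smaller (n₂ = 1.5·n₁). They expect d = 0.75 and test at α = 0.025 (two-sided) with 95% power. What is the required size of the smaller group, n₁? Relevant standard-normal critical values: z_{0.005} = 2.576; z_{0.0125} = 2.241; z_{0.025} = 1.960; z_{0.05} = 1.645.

n₁ = 45

With allocation ratio k = n₂/n₁ = 1.5, Var(x̄₁−x̄₂) = σ²(1/n₁ + 1/(k·n₁)) = σ²·(k+1)/(k·n₁).
So n₁ = (1 + 1/k)·((z_{α/2} + z_β)/d)² = 1.667 × (3.886/0.75)².
n₁ = 1.667 × 26.85 = 44.7.
Round up: n₁ = 45, giving n₂ = ⌈1.5 × 45⌉ = ⌈67.5⌉ = 68.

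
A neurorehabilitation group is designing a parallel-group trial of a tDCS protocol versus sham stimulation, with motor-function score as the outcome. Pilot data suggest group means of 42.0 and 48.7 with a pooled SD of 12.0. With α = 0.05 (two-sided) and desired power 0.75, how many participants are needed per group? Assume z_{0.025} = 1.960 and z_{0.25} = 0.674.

Cohen's d = |M₁ − M₂| / SD_pooled = |42.0 − 48.7| / 12.0 = 6.7 / 12.0 = 0.558.
For two independent groups with equal n: n = 2·((z_{α/2} + z_β) / d)².
z_{α/2} + z_β = 1.960 + 0.674 = 2.634.
n = 2 × (2.634 / 0.558)² = 2 × 4.720² = 2 × 22.28 = 44.6.
Round up to the next whole participant.

n = 45 per group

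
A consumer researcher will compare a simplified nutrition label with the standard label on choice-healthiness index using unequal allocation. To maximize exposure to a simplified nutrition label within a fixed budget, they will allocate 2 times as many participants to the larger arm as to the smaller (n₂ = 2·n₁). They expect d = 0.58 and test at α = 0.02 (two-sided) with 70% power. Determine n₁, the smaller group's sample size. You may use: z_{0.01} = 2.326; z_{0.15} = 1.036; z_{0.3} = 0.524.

n₁ = 37

With allocation ratio k = n₂/n₁ = 2, Var(x̄₁−x̄₂) = σ²(1/n₁ + 1/(k·n₁)) = σ²·(k+1)/(k·n₁).
So n₁ = (1 + 1/k)·((z_{α/2} + z_β)/d)² = 1.500 × (2.850/0.58)².
n₁ = 1.500 × 24.15 = 36.2.
Round up: n₁ = 37, giving n₂ = 2 × 37 = 74.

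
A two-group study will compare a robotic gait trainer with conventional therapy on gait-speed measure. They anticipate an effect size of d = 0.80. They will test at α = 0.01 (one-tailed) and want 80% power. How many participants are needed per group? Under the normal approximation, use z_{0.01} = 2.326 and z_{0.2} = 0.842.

For two independent groups with equal n: n = 2·((z_{α} + z_β) / d)².
z_{α} + z_β = 2.326 + 0.842 = 3.168.
n = 2 × (3.168 / 0.80)² = 2 × 3.960² = 2 × 15.68 = 31.4.
Round up to the next whole participant.

n = 32 per group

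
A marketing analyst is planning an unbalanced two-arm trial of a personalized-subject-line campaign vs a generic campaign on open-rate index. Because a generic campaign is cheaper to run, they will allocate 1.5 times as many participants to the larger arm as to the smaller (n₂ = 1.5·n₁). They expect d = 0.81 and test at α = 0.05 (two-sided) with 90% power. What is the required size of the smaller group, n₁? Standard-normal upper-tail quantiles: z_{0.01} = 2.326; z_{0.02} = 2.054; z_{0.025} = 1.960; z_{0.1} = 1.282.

With allocation ratio k = n₂/n₁ = 1.5, Var(x̄₁−x̄₂) = σ²(1/n₁ + 1/(k·n₁)) = σ²·(k+1)/(k·n₁).
So n₁ = (1 + 1/k)·((z_{α/2} + z_β)/d)² = 1.667 × (3.242/0.81)².
n₁ = 1.667 × 16.02 = 26.7.
Round up: n₁ = 27, giving n₂ = ⌈1.5 × 27⌉ = ⌈40.5⌉ = 41.

n₁ = 27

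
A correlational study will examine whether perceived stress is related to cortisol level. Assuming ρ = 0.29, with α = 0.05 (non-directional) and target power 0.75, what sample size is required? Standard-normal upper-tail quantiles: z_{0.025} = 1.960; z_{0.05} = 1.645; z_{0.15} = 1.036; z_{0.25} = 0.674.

Fisher's z: C = ½·ln((1+r)/(1−r)) = ½·ln(1.8169) = 0.2986.
n = ((z_{α/2} + z_β)/C)² + 3.
(1.960 + 0.674) / 0.2986 = 2.634 / 0.2986 = 8.821.
n = 8.821² + 3 = 77.81 + 3 = 80.8.
Round up.

n = 81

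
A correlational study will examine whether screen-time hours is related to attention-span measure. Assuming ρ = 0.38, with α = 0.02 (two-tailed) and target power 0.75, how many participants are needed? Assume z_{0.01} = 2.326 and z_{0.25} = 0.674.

n = 60

Fisher's z: C = ½·ln((1+r)/(1−r)) = ½·ln(2.2258) = 0.4001.
n = ((z_{α/2} + z_β)/C)² + 3.
(2.326 + 0.674) / 0.4001 = 3.000 / 0.4001 = 7.498.
n = 7.498² + 3 = 56.22 + 3 = 59.2.
Round up.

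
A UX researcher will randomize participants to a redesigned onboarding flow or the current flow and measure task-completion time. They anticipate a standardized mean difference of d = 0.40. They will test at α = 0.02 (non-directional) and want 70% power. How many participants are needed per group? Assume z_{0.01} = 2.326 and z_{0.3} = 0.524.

n = 102 per group

For two independent groups with equal n: n = 2·((z_{α/2} + z_β) / d)².
z_{α/2} + z_β = 2.326 + 0.524 = 2.850.
n = 2 × (2.850 / 0.40)² = 2 × 7.125² = 2 × 50.77 = 101.5.
Round up to the next whole participant.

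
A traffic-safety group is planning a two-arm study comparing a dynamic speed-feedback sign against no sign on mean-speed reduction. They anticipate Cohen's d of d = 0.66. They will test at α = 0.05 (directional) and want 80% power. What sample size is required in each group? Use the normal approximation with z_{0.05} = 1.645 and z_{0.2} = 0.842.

For two independent groups with equal n: n = 2·((z_{α} + z_β) / d)².
z_{α} + z_β = 1.645 + 0.842 = 2.487.
n = 2 × (2.487 / 0.66)² = 2 × 3.768² = 2 × 14.20 = 28.4.
Round up to the next whole participant.

n = 29 per group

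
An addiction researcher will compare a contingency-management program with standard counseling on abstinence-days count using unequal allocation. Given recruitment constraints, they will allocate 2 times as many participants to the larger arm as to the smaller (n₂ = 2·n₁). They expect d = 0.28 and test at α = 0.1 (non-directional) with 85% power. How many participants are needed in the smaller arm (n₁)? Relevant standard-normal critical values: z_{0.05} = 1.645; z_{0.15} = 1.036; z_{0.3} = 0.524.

With allocation ratio k = n₂/n₁ = 2, Var(x̄₁−x̄₂) = σ²(1/n₁ + 1/(k·n₁)) = σ²·(k+1)/(k·n₁).
So n₁ = (1 + 1/k)·((z_{α/2} + z_β)/d)² = 1.500 × (2.681/0.28)².
n₁ = 1.500 × 91.68 = 137.5.
Round up: n₁ = 138, giving n₂ = 2 × 138 = 276.

n₁ = 138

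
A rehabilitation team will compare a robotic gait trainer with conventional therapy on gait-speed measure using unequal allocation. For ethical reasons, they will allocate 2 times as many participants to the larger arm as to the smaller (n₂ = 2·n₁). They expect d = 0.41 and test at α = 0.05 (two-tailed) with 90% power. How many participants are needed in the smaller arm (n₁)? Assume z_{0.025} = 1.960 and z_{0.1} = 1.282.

With allocation ratio k = n₂/n₁ = 2, Var(x̄₁−x̄₂) = σ²(1/n₁ + 1/(k·n₁)) = σ²·(k+1)/(k·n₁).
So n₁ = (1 + 1/k)·((z_{α/2} + z_β)/d)² = 1.500 × (3.242/0.41)².
n₁ = 1.500 × 62.53 = 93.8.
Round up: n₁ = 94, giving n₂ = 2 × 94 = 188.

n₁ = 94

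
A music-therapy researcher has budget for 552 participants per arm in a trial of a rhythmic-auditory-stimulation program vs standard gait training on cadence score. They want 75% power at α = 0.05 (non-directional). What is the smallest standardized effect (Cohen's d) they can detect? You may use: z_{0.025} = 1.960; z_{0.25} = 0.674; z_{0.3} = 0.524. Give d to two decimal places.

d_min ≈ 0.16

For two independent groups of n = 552 each: d_min = (z_{α/2} + z_β)·√(2/n).
z-sum = 1.960 + 0.674 = 2.634.
d_min = 2.634 × √(2/552) = 2.634 × 0.0602 = 0.159.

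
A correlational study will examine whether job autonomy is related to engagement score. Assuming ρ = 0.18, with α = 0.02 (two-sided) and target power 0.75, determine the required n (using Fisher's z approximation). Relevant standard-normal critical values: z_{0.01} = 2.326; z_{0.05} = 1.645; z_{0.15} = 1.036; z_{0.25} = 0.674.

n = 275

Fisher's z: C = ½·ln((1+r)/(1−r)) = ½·ln(1.4390) = 0.1820.
n = ((z_{α/2} + z_β)/C)² + 3.
(2.326 + 0.674) / 0.1820 = 3.000 / 0.1820 = 16.484.
n = 16.484² + 3 = 271.71 + 3 = 274.7.
Round up.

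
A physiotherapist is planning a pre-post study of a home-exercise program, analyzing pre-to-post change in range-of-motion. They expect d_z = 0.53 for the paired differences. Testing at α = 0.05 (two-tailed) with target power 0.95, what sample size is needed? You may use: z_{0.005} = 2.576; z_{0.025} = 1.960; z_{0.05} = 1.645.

n = 47 pairs

For a paired (one-sample on differences) test: n = ((z_{α/2} + z_β) / d)².
z_{α/2} + z_β = 1.960 + 1.645 = 3.605.
n = (3.605 / 0.53)² = 6.802² = 46.27.
Round up.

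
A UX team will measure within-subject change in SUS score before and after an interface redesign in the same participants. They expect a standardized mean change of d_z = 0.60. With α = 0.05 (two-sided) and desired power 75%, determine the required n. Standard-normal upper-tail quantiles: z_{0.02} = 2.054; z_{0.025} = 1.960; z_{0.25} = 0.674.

For a paired (one-sample on differences) test: n = ((z_{α/2} + z_β) / d)².
z_{α/2} + z_β = 1.960 + 0.674 = 2.634.
n = (2.634 / 0.60)² = 4.390² = 19.27.
Round up.

n = 20 pairs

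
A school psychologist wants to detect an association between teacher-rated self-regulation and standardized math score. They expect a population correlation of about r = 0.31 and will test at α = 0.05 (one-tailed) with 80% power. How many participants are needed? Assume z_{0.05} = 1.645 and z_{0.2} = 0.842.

n = 64

Fisher's z: C = ½·ln((1+r)/(1−r)) = ½·ln(1.8986) = 0.3205.
n = ((z_{α} + z_β)/C)² + 3.
(1.645 + 0.842) / 0.3205 = 2.487 / 0.3205 = 7.760.
n = 7.760² + 3 = 60.21 + 3 = 63.2.
Round up.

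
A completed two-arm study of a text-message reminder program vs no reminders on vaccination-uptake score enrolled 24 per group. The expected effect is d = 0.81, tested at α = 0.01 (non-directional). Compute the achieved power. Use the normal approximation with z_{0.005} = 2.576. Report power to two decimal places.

power ≈ 0.59

For two equal groups, power = Φ(d·√(n/2) − z_{α/2}).
d·√(n/2) = 0.81 × √(24/2) = 0.81 × 3.464 = 2.806.
z_β = 2.806 − 2.576 = 0.230.
Power = Φ(0.230) = 0.591.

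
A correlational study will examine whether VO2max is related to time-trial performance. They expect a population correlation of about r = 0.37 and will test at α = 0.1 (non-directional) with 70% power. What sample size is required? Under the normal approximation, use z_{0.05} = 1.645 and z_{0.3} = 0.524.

n = 35

Fisher's z: C = ½·ln((1+r)/(1−r)) = ½·ln(2.1746) = 0.3884.
n = ((z_{α/2} + z_β)/C)² + 3.
(1.645 + 0.524) / 0.3884 = 2.169 / 0.3884 = 5.584.
n = 5.584² + 3 = 31.19 + 3 = 34.2.
Round up.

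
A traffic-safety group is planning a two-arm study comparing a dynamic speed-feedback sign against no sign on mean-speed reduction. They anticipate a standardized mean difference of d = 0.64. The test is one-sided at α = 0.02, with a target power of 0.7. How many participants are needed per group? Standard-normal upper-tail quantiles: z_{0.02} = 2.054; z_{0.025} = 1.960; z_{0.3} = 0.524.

n = 33 per group

For two independent groups with equal n: n = 2·((z_{α} + z_β) / d)².
z_{α} + z_β = 2.054 + 0.524 = 2.578.
n = 2 × (2.578 / 0.64)² = 2 × 4.028² = 2 × 16.23 = 32.5.
Round up to the next whole participant.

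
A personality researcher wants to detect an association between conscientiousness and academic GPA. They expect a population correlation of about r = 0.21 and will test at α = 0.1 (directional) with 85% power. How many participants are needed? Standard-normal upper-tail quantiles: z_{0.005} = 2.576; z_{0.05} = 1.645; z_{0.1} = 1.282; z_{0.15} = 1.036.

n = 122

Fisher's z: C = ½·ln((1+r)/(1−r)) = ½·ln(1.5316) = 0.2132.
n = ((z_{α} + z_β)/C)² + 3.
(1.282 + 1.036) / 0.2132 = 2.318 / 0.2132 = 10.872.
n = 10.872² + 3 = 118.21 + 3 = 121.2.
Round up.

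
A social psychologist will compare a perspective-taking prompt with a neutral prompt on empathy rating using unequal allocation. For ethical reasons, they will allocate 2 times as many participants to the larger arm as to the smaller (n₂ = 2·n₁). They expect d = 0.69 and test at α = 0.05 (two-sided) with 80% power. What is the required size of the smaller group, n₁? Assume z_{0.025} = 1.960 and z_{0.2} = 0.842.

n₁ = 25

With allocation ratio k = n₂/n₁ = 2, Var(x̄₁−x̄₂) = σ²(1/n₁ + 1/(k·n₁)) = σ²·(k+1)/(k·n₁).
So n₁ = (1 + 1/k)·((z_{α/2} + z_β)/d)² = 1.500 × (2.802/0.69)².
n₁ = 1.500 × 16.49 = 24.7.
Round up: n₁ = 25, giving n₂ = 2 × 25 = 50.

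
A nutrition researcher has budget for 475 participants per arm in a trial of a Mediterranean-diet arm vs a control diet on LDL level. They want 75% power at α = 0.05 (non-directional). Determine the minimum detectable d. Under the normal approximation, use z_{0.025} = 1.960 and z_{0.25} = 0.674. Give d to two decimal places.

d_min ≈ 0.17

For two independent groups of n = 475 each: d_min = (z_{α/2} + z_β)·√(2/n).
z-sum = 1.960 + 0.674 = 2.634.
d_min = 2.634 × √(2/475) = 2.634 × 0.0649 = 0.171.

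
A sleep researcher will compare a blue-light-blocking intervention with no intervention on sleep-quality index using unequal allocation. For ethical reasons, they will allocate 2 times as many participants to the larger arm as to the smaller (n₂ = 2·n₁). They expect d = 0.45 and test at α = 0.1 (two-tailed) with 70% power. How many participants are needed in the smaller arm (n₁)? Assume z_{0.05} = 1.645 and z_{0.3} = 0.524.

With allocation ratio k = n₂/n₁ = 2, Var(x̄₁−x̄₂) = σ²(1/n₁ + 1/(k·n₁)) = σ²·(k+1)/(k·n₁).
So n₁ = (1 + 1/k)·((z_{α/2} + z_β)/d)² = 1.500 × (2.169/0.45)².
n₁ = 1.500 × 23.23 = 34.8.
Round up: n₁ = 35, giving n₂ = 2 × 35 = 70.

n₁ = 35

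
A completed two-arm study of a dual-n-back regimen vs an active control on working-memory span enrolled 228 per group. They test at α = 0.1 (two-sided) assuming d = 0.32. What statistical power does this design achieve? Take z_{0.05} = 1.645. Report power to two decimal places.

power ≈ 0.96

For two equal groups, power = Φ(d·√(n/2) − z_{α/2}).
d·√(n/2) = 0.32 × √(228/2) = 0.32 × 10.677 = 3.417.
z_β = 3.417 − 1.645 = 1.772.
Power = Φ(1.772) = 0.962.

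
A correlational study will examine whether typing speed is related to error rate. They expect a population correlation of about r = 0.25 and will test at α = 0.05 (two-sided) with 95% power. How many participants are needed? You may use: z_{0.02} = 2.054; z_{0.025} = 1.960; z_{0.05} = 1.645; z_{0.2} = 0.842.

Fisher's z: C = ½·ln((1+r)/(1−r)) = ½·ln(1.6667) = 0.2554.
n = ((z_{α/2} + z_β)/C)² + 3.
(1.960 + 1.645) / 0.2554 = 3.605 / 0.2554 = 14.115.
n = 14.115² + 3 = 199.24 + 3 = 202.2.
Round up.

n = 203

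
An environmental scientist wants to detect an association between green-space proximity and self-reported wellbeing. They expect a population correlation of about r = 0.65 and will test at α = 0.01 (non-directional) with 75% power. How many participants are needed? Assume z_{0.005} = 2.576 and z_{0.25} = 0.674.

Fisher's z: C = ½·ln((1+r)/(1−r)) = ½·ln(4.7143) = 0.7753.
n = ((z_{α/2} + z_β)/C)² + 3.
(2.576 + 0.674) / 0.7753 = 3.250 / 0.7753 = 4.192.
n = 4.192² + 3 = 17.57 + 3 = 20.6.
Round up.

n = 21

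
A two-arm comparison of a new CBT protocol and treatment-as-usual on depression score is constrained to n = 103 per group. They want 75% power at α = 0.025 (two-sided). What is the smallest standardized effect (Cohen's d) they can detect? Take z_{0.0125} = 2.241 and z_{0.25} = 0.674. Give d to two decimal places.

For two independent groups of n = 103 each: d_min = (z_{α/2} + z_β)·√(2/n).
z-sum = 2.241 + 0.674 = 2.915.
d_min = 2.915 × √(2/103) = 2.915 × 0.1393 = 0.406.

d_min ≈ 0.41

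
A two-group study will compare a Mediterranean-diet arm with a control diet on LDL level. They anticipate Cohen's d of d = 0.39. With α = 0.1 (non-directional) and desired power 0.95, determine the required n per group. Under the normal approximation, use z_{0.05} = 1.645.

n = 143 per group

For two independent groups with equal n: n = 2·((z_{α/2} + z_β) / d)².
z_{α/2} + z_β = 1.645 + 1.645 = 3.290.
n = 2 × (3.290 / 0.39)² = 2 × 8.436² = 2 × 71.16 = 142.3.
Round up to the next whole participant.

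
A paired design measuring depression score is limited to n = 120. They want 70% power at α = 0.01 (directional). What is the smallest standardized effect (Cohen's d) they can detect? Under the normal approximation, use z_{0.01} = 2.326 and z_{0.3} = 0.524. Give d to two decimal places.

d_min ≈ 0.26

For a single sample (or paired design) of n = 120: d_min = (z_{α} + z_β)/√n.
z-sum = 2.326 + 0.524 = 2.850.
d_min = 2.850 / √120 = 2.850 / 10.954 = 0.260.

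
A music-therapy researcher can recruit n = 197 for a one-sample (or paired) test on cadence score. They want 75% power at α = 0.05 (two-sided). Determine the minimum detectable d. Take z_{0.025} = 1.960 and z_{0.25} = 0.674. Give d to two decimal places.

For a single sample (or paired design) of n = 197: d_min = (z_{α/2} + z_β)/√n.
z-sum = 1.960 + 0.674 = 2.634.
d_min = 2.634 / √197 = 2.634 / 14.036 = 0.188.

d_min ≈ 0.19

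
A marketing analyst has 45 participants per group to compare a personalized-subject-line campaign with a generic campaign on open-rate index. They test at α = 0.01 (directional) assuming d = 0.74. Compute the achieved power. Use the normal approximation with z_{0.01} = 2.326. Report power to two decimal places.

power ≈ 0.88

For two equal groups, power = Φ(d·√(n/2) − z_{α}).
d·√(n/2) = 0.74 × √(45/2) = 0.74 × 4.743 = 3.510.
z_β = 3.510 − 2.326 = 1.184.
Power = Φ(1.184) = 0.882.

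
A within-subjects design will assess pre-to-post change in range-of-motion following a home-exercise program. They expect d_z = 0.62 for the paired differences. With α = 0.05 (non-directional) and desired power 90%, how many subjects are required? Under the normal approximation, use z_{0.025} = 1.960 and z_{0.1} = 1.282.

For a paired (one-sample on differences) test: n = ((z_{α/2} + z_β) / d)².
z_{α/2} + z_β = 1.960 + 1.282 = 3.242.
n = (3.242 / 0.62)² = 5.229² = 27.34.
Round up.

n = 28 pairs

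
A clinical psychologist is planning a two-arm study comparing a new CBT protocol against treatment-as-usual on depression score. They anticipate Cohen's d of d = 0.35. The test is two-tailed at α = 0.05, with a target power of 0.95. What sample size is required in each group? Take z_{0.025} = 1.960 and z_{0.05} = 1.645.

For two independent groups with equal n: n = 2·((z_{α/2} + z_β) / d)².
z_{α/2} + z_β = 1.960 + 1.645 = 3.605.
n = 2 × (3.605 / 0.35)² = 2 × 10.300² = 2 × 106.09 = 212.2.
Round up to the next whole participant.

n = 213 per group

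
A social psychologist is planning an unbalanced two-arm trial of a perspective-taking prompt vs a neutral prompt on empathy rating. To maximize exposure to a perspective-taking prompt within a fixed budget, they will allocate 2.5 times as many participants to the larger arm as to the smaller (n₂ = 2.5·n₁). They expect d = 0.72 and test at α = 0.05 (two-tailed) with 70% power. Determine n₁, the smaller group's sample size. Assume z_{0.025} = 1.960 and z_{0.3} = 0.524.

n₁ = 17

With allocation ratio k = n₂/n₁ = 2.5, Var(x̄₁−x̄₂) = σ²(1/n₁ + 1/(k·n₁)) = σ²·(k+1)/(k·n₁).
So n₁ = (1 + 1/k)·((z_{α/2} + z_β)/d)² = 1.400 × (2.484/0.72)².
n₁ = 1.400 × 11.90 = 16.7.
Round up: n₁ = 17, giving n₂ = ⌈2.5 × 17⌉ = ⌈42.5⌉ = 43.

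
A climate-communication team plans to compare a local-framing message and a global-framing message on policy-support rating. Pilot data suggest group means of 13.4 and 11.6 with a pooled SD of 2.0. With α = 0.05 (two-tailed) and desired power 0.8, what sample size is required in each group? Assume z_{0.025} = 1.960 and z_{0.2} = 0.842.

Cohen's d = |M₁ − M₂| / SD_pooled = |13.4 − 11.6| / 2.0 = 1.8 / 2.0 = 0.900.
For two independent groups with equal n: n = 2·((z_{α/2} + z_β) / d)².
z_{α/2} + z_β = 1.960 + 0.842 = 2.802.
n = 2 × (2.802 / 0.900)² = 2 × 3.113² = 2 × 9.69 = 19.4.
Round up to the next whole participant.

n = 20 per group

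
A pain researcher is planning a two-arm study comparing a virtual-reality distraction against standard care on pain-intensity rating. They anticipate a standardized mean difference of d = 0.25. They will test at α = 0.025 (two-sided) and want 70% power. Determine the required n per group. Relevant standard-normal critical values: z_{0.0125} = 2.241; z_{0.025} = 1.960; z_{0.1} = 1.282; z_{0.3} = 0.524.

For two independent groups with equal n: n = 2·((z_{α/2} + z_β) / d)².
z_{α/2} + z_β = 2.241 + 0.524 = 2.765.
n = 2 × (2.765 / 0.25)² = 2 × 11.060² = 2 × 122.32 = 244.6.
Round up to the next whole participant.

n = 245 per group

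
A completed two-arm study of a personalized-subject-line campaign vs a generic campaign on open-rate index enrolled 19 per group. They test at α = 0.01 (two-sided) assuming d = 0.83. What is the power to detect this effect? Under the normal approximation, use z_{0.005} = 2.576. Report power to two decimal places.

power ≈ 0.49

For two equal groups, power = Φ(d·√(n/2) − z_{α/2}).
d·√(n/2) = 0.83 × √(19/2) = 0.83 × 3.082 = 2.558.
z_β = 2.558 − 2.576 = -0.018.
Power = Φ(-0.018) = 0.493.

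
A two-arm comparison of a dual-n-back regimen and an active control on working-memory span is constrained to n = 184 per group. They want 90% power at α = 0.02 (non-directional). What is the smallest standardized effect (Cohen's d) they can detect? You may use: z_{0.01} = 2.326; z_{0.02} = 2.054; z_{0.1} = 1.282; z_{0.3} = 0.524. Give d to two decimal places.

For two independent groups of n = 184 each: d_min = (z_{α/2} + z_β)·√(2/n).
z-sum = 2.326 + 1.282 = 3.608.
d_min = 3.608 × √(2/184) = 3.608 × 0.1043 = 0.376.

d_min ≈ 0.38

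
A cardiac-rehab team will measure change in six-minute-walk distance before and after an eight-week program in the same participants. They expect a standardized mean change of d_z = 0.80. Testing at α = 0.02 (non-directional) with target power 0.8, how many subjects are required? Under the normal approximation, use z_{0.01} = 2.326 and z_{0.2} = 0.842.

For a paired (one-sample on differences) test: n = ((z_{α/2} + z_β) / d)².
z_{α/2} + z_β = 2.326 + 0.842 = 3.168.
n = (3.168 / 0.80)² = 3.960² = 15.68.
Round up.

n = 16 pairs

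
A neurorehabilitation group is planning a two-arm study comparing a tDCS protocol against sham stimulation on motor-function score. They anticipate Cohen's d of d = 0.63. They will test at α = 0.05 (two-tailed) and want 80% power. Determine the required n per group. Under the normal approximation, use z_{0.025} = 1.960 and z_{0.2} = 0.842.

n = 40 per group

For two independent groups with equal n: n = 2·((z_{α/2} + z_β) / d)².
z_{α/2} + z_β = 1.960 + 0.842 = 2.802.
n = 2 × (2.802 / 0.63)² = 2 × 4.448² = 2 × 19.78 = 39.6.
Round up to the next whole participant.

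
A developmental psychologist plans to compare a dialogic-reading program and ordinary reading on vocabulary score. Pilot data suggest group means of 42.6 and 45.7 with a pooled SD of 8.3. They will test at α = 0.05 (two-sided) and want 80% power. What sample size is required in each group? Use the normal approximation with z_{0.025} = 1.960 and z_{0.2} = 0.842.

Cohen's d = |M₁ − M₂| / SD_pooled = |42.6 − 45.7| / 8.3 = 3.1 / 8.3 = 0.373.
For two independent groups with equal n: n = 2·((z_{α/2} + z_β) / d)².
z_{α/2} + z_β = 1.960 + 0.842 = 2.802.
n = 2 × (2.802 / 0.373)² = 2 × 7.512² = 2 × 56.43 = 112.9.
Round up to the next whole participant.

n = 113 per group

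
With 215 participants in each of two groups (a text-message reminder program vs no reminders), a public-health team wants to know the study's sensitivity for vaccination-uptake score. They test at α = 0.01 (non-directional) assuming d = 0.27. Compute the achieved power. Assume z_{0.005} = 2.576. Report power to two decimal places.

For two equal groups, power = Φ(d·√(n/2) − z_{α/2}).
d·√(n/2) = 0.27 × √(215/2) = 0.27 × 10.368 = 2.799.
z_β = 2.799 − 2.576 = 0.223.
Power = Φ(0.223) = 0.588.

power ≈ 0.59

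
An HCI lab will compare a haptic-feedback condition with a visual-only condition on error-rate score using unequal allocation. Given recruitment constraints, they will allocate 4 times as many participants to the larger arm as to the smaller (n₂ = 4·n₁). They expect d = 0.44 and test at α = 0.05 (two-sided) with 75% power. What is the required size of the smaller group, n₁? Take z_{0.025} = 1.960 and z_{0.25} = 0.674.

With allocation ratio k = n₂/n₁ = 4, Var(x̄₁−x̄₂) = σ²(1/n₁ + 1/(k·n₁)) = σ²·(k+1)/(k·n₁).
So n₁ = (1 + 1/k)·((z_{α/2} + z_β)/d)² = 1.250 × (2.634/0.44)².
n₁ = 1.250 × 35.84 = 44.8.
Round up: n₁ = 45, giving n₂ = 4 × 45 = 180.

n₁ = 45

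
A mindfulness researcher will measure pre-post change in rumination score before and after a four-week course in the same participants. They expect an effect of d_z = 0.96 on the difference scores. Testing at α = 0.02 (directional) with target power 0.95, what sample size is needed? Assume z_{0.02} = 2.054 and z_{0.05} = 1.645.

n = 15 pairs

For a paired (one-sample on differences) test: n = ((z_{α} + z_β) / d)².
z_{α} + z_β = 2.054 + 1.645 = 3.699.
n = (3.699 / 0.96)² = 3.853² = 14.85.
Round up.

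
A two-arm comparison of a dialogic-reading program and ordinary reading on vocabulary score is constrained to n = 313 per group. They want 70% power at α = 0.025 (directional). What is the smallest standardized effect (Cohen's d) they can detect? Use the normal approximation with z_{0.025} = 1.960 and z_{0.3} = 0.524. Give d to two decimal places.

d_min ≈ 0.20

For two independent groups of n = 313 each: d_min = (z_{α} + z_β)·√(2/n).
z-sum = 1.960 + 0.524 = 2.484.
d_min = 2.484 × √(2/313) = 2.484 × 0.0799 = 0.199.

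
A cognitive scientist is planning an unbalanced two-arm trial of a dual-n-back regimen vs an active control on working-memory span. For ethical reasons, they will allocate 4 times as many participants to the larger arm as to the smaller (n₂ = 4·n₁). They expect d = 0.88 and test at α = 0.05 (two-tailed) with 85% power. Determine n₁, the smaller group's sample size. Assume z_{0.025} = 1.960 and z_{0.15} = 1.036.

n₁ = 15

With allocation ratio k = n₂/n₁ = 4, Var(x̄₁−x̄₂) = σ²(1/n₁ + 1/(k·n₁)) = σ²·(k+1)/(k·n₁).
So n₁ = (1 + 1/k)·((z_{α/2} + z_β)/d)² = 1.250 × (2.996/0.88)².
n₁ = 1.250 × 11.59 = 14.5.
Round up: n₁ = 15, giving n₂ = 4 × 15 = 60.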